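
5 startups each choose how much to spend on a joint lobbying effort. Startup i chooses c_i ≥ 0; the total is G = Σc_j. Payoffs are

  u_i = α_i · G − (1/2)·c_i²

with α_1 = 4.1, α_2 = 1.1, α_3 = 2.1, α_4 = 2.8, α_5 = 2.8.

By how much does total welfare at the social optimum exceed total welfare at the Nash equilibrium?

268.67

Startup i's FOC: ∂u_i/∂c_i = α_i − c_i = 0, so c_i* = α_i.
NE contributions = (4.1, 1.1, 2.1, 2.8, 2.8); G = 12.9.
W^NE = (Σα)·G − ½Σα_i² = 12.9² − ½·38.11 = 147.355.
Planner sets c_i = Σα_j = 12.9 for every i, so G^SO = 5·12.9 = 64.5.
W^SO = (Σα)·G^SO − ½·5·(Σα)² = (5/2)·12.9² = 416.025.
Deadweight loss = W^SO − W^NE = 268.67.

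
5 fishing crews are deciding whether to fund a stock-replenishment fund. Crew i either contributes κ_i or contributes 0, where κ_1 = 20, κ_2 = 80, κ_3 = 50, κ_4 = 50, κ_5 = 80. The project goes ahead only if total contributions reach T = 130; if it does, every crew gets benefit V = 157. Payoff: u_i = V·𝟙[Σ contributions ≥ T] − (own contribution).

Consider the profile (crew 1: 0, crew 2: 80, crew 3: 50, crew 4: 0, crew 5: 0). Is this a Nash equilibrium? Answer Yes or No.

Yes

Total = 130 ≥ 130: provided.
Crew 1 (pledges 0, payoff 157): pledging 20 → total 150, payoff 137. No gain.
Crew 2 (pledges 80, payoff 77): dropping to 0 → total 50, payoff 0. No gain.
Crew 3 (pledges 50, payoff 107): dropping to 0 → total 80, payoff 0. No gain.
Crew 4 (pledges 0, payoff 157): pledging 50 → total 180, payoff 107. No gain.
Crew 5 (pledges 0, payoff 157): pledging 80 → total 210, payoff 77. No gain.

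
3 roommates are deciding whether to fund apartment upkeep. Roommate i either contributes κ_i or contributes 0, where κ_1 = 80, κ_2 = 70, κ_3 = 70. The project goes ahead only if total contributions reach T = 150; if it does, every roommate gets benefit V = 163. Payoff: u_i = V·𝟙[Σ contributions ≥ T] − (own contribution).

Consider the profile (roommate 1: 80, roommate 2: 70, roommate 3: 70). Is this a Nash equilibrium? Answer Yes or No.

No

Total = 220 ≥ 150: provided.
Roommate 1 (pledges 80, payoff 83): dropping to 0 → total 140, payoff 0. No gain.
Roommate 2 (pledges 70, payoff 93): dropping to 0 → total 150, payoff 163. Profitable deviation.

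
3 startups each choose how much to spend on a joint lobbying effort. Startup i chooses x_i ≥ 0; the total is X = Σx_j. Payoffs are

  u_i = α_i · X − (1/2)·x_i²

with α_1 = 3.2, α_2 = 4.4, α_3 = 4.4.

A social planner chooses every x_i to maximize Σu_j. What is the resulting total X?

36

Planner FOC: ∂(Σu_j)/∂x_i = (Σα_j) − x_i = 0, so x_i^SO = Σα_j = 12 for every i; X^SO = 36.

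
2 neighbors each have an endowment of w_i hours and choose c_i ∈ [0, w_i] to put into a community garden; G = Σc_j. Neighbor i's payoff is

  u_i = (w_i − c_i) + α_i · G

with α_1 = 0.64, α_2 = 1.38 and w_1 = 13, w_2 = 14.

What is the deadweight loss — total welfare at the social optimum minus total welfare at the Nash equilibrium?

∂u_i/∂c_i = α_i − 1, so neighbor i contributes w_i if α_i > 1, else 0.
α_i > 1 for i ∈ {2}; NE contributions (0, 14), G = 14.
W^NE = Σw_i − G^NE + (Σα_i)·G^NE = 27 + 1.02·14 = 41.28.
Planner: ∂(Σu_j)/∂c_i = Σα_j − 1 = 1.02 > 0, so everyone contributes w_i; G^SO = 27, W^SO = 27 + 1.02·27 = 54.54.
Deadweight loss = 13.26.

13.26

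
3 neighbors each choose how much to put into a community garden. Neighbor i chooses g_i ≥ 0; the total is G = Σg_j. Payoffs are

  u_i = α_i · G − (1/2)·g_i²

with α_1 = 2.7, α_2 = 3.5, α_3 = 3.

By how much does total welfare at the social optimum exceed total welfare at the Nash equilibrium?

Neighbor i's FOC: ∂u_i/∂g_i = α_i − g_i = 0, so g_i* = α_i.
NE contributions = (2.7, 3.5, 3); G = 9.2.
W^NE = (Σα)·G − ½Σα_i² = 9.2² − ½·28.54 = 70.37.
Planner sets g_i = Σα_j = 9.2 for every i, so G^SO = 3·9.2 = 27.6.
W^SO = (Σα)·G^SO − ½·3·(Σα)² = (3/2)·9.2² = 126.96.
Deadweight loss = W^SO − W^NE = 56.59.

56.59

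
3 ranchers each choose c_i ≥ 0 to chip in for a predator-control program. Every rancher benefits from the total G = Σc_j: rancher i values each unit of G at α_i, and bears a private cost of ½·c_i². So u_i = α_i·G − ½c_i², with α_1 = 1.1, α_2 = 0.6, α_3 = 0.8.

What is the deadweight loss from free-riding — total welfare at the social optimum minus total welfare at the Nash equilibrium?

4.23

Rancher i's FOC: ∂u_i/∂c_i = α_i − c_i = 0, so c_i* = α_i.
NE contributions = (1.1, 0.6, 0.8); G = 2.5.
W^NE = (Σα)·G − ½Σα_i² = 2.5² − ½·2.21 = 5.145.
Planner sets c_i = Σα_j = 2.5 for every i, so G^SO = 3·2.5 = 7.5.
W^SO = (Σα)·G^SO − ½·3·(Σα)² = (3/2)·2.5² = 9.375.
Deadweight loss = W^SO − W^NE = 4.23.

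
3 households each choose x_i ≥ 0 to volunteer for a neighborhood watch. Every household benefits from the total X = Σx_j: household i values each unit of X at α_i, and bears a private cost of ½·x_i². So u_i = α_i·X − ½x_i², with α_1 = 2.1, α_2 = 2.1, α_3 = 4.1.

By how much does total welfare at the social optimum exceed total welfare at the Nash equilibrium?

Household i's FOC: ∂u_i/∂x_i = α_i − x_i = 0, so x_i* = α_i.
NE contributions = (2.1, 2.1, 4.1); X = 8.3.
W^NE = (Σα)·X − ½Σα_i² = 8.3² − ½·25.63 = 56.075.
Planner sets x_i = Σα_j = 8.3 for every i, so X^SO = 3·8.3 = 24.9.
W^SO = (Σα)·X^SO − ½·3·(Σα)² = (3/2)·8.3² = 103.335.
Deadweight loss = W^SO − W^NE = 47.26.

47.26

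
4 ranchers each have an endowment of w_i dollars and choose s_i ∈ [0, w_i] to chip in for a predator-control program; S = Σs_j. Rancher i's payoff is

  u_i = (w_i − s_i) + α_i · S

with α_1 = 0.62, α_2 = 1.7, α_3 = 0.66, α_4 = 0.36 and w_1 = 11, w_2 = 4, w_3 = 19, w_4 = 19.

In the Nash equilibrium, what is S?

∂u_i/∂s_i = α_i − 1, so rancher i contributes w_i if α_i > 1, else 0.
α_i > 1 for i ∈ {2}; NE contributions (0, 4, 0, 0), S = 4.

4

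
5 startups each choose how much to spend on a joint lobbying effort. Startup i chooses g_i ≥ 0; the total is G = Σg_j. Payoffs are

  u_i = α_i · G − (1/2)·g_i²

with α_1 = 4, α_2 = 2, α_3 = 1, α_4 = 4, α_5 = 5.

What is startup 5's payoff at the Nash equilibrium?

Startup i's FOC: ∂u_i/∂g_i = α_i − g_i = 0, so g_i* = α_i.
NE contributions = (4, 2, 1, 4, 5); G = 16.
u_5 = α_5·G − ½·(g_5)² = 5·16 − ½·5² = 67.5.

67.5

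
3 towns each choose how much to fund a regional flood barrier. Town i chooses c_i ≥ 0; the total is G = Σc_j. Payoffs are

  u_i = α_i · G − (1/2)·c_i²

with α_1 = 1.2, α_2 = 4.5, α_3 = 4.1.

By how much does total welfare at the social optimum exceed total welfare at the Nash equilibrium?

Town i's FOC: ∂u_i/∂c_i = α_i − c_i = 0, so c_i* = α_i.
NE contributions = (1.2, 4.5, 4.1); G = 9.8.
W^NE = (Σα)·G − ½Σα_i² = 9.8² − ½·38.5 = 76.79.
Planner sets c_i = Σα_j = 9.8 for every i, so G^SO = 3·9.8 = 29.4.
W^SO = (Σα)·G^SO − ½·3·(Σα)² = (3/2)·9.8² = 144.06.
Deadweight loss = W^SO − W^NE = 67.27.

67.27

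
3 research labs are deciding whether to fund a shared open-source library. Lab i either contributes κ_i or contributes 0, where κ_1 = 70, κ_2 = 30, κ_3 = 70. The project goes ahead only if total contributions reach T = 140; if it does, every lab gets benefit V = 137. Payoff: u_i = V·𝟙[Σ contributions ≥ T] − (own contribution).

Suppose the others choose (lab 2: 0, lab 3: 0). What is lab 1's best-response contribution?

0

Others' total = 0. Even contributing 70 gives 70 < 140: no benefit either way.
Best response: 0.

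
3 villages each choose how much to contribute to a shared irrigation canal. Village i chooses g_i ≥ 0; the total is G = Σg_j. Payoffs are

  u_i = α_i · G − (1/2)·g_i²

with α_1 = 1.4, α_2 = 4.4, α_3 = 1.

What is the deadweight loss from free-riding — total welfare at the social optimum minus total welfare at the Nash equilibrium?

Village i's FOC: ∂u_i/∂g_i = α_i − g_i = 0, so g_i* = α_i.
NE contributions = (1.4, 4.4, 1); G = 6.8.
W^NE = (Σα)·G − ½Σα_i² = 6.8² − ½·22.32 = 35.08.
Planner sets g_i = Σα_j = 6.8 for every i, so G^SO = 3·6.8 = 20.4.
W^SO = (Σα)·G^SO − ½·3·(Σα)² = (3/2)·6.8² = 69.36.
Deadweight loss = W^SO − W^NE = 34.28.

34.28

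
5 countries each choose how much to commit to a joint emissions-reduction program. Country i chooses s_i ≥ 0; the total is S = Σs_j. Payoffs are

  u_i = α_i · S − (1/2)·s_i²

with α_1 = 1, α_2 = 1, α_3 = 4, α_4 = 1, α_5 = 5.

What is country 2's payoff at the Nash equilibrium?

Country i's FOC: ∂u_i/∂s_i = α_i − s_i = 0, so s_i* = α_i.
NE contributions = (1, 1, 4, 1, 5); S = 12.
u_2 = α_2·S − ½·(s_2)² = 1·12 − ½·1² = 11.5.

11.5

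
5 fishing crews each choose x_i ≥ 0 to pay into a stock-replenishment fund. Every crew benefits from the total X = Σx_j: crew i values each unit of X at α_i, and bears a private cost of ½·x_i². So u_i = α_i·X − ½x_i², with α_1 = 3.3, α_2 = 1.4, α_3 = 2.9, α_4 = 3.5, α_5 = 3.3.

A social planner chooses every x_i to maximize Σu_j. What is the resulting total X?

Planner FOC: ∂(Σu_j)/∂x_i = (Σα_j) − x_i = 0, so x_i^SO = Σα_j = 14.4 for every i; X^SO = 72.

72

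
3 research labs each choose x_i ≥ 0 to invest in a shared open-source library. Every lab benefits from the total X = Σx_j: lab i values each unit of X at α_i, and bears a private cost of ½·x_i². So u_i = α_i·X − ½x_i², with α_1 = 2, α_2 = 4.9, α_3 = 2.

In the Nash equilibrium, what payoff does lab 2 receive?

31.605

Lab i's FOC: ∂u_i/∂x_i = α_i − x_i = 0, so x_i* = α_i.
NE contributions = (2, 4.9, 2); X = 8.9.
u_2 = α_2·X − ½·(x_2)² = 4.9·8.9 − ½·4.9² = 31.605.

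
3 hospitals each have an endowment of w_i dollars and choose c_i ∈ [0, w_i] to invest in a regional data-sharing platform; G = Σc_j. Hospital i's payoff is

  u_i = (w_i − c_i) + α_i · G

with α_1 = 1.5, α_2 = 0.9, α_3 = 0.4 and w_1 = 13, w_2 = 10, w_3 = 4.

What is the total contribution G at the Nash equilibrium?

13

∂u_i/∂c_i = α_i − 1, so hospital i contributes w_i if α_i > 1, else 0.
α_i > 1 for i ∈ {1}; NE contributions (13, 0, 0), G = 13.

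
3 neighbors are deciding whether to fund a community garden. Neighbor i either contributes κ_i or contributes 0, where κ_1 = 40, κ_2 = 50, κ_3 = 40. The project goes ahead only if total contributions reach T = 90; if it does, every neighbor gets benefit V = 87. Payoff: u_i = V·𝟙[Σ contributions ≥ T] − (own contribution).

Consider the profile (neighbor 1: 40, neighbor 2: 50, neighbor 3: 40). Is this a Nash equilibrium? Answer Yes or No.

Total = 130 ≥ 90: provided.
Neighbor 1 (pledges 40, payoff 47): dropping to 0 → total 90, payoff 87. Profitable deviation.

No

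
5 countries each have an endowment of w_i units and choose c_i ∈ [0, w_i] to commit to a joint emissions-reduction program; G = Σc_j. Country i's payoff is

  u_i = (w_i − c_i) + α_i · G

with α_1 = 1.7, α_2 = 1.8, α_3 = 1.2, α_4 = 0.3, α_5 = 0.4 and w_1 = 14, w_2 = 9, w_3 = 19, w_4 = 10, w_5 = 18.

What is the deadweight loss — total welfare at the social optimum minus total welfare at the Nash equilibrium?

123.2

∂u_i/∂c_i = α_i − 1, so country i contributes w_i if α_i > 1, else 0.
α_i > 1 for i ∈ {1, 2, 3}; NE contributions (14, 9, 19, 0, 0), G = 42.
W^NE = Σw_i − G^NE + (Σα_i)·G^NE = 70 + 4.4·42 = 254.8.
Planner: ∂(Σu_j)/∂c_i = Σα_j − 1 = 4.4 > 0, so everyone contributes w_i; G^SO = 70, W^SO = 70 + 4.4·70 = 378.
Deadweight loss = 123.2.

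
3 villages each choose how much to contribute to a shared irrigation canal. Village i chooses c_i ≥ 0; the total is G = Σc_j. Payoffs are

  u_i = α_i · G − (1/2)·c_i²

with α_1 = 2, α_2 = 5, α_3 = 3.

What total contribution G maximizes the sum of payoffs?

Planner FOC: ∂(Σu_j)/∂c_i = (Σα_j) − c_i = 0, so c_i^SO = Σα_j = 10 for every i; G^SO = 30.

30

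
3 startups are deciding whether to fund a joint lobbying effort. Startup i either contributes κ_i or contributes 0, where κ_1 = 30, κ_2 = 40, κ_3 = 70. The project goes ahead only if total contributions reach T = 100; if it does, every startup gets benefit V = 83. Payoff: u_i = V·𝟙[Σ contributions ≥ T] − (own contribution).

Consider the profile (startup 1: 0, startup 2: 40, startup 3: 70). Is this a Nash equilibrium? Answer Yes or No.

Yes

Total = 110 ≥ 100: provided.
Startup 1 (pledges 0, payoff 83): pledging 30 → total 140, payoff 53. No gain.
Startup 2 (pledges 40, payoff 43): dropping to 0 → total 70, payoff 0. No gain.
Startup 3 (pledges 70, payoff 13): dropping to 0 → total 40, payoff 0. No gain.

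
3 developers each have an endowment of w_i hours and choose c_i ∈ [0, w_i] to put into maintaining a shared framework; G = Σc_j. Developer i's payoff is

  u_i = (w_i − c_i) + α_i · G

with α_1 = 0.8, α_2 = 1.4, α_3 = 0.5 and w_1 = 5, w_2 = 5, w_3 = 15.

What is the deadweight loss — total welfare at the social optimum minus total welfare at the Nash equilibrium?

34

∂u_i/∂c_i = α_i − 1, so developer i contributes w_i if α_i > 1, else 0.
α_i > 1 for i ∈ {2}; NE contributions (0, 5, 0), G = 5.
W^NE = Σw_i − G^NE + (Σα_i)·G^NE = 25 + 1.7·5 = 33.5.
Planner: ∂(Σu_j)/∂c_i = Σα_j − 1 = 1.7 > 0, so everyone contributes w_i; G^SO = 25, W^SO = 25 + 1.7·25 = 67.5.
Deadweight loss = 34.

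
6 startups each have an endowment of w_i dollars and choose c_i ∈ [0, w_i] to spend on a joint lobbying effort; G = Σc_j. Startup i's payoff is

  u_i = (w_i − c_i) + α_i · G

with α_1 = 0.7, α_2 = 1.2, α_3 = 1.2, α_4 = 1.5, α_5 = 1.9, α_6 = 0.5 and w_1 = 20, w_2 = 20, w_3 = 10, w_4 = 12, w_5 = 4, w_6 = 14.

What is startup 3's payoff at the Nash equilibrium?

55.2

∂u_i/∂c_i = α_i − 1, so startup i contributes w_i if α_i > 1, else 0.
α_i > 1 for i ∈ {2, 3, 4, 5}; NE contributions (0, 20, 10, 12, 4, 0), G = 46.
u_3 = (10 − 10) + 1.2·46 = 55.2.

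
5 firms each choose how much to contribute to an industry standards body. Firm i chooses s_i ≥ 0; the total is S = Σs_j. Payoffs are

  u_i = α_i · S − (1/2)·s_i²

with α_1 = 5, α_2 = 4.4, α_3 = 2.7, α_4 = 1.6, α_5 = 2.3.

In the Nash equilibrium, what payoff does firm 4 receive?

Firm i's FOC: ∂u_i/∂s_i = α_i − s_i = 0, so s_i* = α_i.
NE contributions = (5, 4.4, 2.7, 1.6, 2.3); S = 16.
u_4 = α_4·S − ½·(s_4)² = 1.6·16 − ½·1.6² = 24.32.

24.32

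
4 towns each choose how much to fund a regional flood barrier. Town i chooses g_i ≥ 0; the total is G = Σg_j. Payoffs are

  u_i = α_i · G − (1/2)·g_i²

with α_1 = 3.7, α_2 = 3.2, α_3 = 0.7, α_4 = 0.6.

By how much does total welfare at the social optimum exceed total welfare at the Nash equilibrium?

Town i's FOC: ∂u_i/∂g_i = α_i − g_i = 0, so g_i* = α_i.
NE contributions = (3.7, 3.2, 0.7, 0.6); G = 8.2.
W^NE = (Σα)·G − ½Σα_i² = 8.2² − ½·24.78 = 54.85.
Planner sets g_i = Σα_j = 8.2 for every i, so G^SO = 4·8.2 = 32.8.
W^SO = (Σα)·G^SO − ½·4·(Σα)² = (4/2)·8.2² = 134.48.
Deadweight loss = W^SO − W^NE = 79.63.

79.63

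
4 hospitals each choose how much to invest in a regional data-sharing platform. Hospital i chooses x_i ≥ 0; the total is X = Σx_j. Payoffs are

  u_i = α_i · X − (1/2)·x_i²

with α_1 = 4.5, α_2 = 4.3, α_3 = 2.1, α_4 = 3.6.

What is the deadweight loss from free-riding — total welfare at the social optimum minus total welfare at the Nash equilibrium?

238.305

Hospital i's FOC: ∂u_i/∂x_i = α_i − x_i = 0, so x_i* = α_i.
NE contributions = (4.5, 4.3, 2.1, 3.6); X = 14.5.
W^NE = (Σα)·X − ½Σα_i² = 14.5² − ½·56.11 = 182.195.
Planner sets x_i = Σα_j = 14.5 for every i, so X^SO = 4·14.5 = 58.
W^SO = (Σα)·X^SO − ½·4·(Σα)² = (4/2)·14.5² = 420.5.
Deadweight loss = W^SO − W^NE = 238.305.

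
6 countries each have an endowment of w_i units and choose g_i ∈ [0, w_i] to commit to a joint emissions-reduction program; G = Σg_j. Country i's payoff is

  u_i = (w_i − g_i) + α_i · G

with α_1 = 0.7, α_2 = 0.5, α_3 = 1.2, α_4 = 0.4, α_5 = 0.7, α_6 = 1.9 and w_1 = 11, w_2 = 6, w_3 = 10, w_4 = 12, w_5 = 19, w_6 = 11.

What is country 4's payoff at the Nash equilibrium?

20.4

∂u_i/∂g_i = α_i − 1, so country i contributes w_i if α_i > 1, else 0.
α_i > 1 for i ∈ {3, 6}; NE contributions (0, 0, 10, 0, 0, 11), G = 21.
u_4 = (12 − 0) + 0.4·21 = 20.4.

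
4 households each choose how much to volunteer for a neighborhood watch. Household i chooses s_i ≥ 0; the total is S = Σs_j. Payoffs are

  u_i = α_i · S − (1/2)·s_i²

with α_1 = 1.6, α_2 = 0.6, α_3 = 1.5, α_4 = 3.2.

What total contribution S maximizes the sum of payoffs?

27.6

Planner FOC: ∂(Σu_j)/∂s_i = (Σα_j) − s_i = 0, so s_i^SO = Σα_j = 6.9 for every i; S^SO = 27.6.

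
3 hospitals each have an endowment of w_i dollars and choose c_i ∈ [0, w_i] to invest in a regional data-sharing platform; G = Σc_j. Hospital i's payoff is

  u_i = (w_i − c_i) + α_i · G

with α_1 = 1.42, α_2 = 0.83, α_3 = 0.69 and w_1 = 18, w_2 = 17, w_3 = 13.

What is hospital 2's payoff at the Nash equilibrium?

∂u_i/∂c_i = α_i − 1, so hospital i contributes w_i if α_i > 1, else 0.
α_i > 1 for i ∈ {1}; NE contributions (18, 0, 0), G = 18.
u_2 = (17 − 0) + 0.83·18 = 31.94.

31.94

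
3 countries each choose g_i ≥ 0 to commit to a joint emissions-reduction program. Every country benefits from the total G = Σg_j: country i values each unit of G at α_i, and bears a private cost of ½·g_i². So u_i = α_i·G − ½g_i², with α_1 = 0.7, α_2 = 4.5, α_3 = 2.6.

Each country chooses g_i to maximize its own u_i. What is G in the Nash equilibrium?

Country i's FOC: ∂u_i/∂g_i = α_i − g_i = 0, so g_i* = α_i.
NE contributions = (0.7, 4.5, 2.6); G = 7.8.

7.8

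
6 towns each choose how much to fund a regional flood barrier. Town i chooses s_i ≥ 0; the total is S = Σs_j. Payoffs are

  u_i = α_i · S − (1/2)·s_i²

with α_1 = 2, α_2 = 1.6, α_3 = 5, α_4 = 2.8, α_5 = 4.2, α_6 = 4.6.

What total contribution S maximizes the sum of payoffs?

Planner FOC: ∂(Σu_j)/∂s_i = (Σα_j) − s_i = 0, so s_i^SO = Σα_j = 20.2 for every i; S^SO = 121.2.

121.2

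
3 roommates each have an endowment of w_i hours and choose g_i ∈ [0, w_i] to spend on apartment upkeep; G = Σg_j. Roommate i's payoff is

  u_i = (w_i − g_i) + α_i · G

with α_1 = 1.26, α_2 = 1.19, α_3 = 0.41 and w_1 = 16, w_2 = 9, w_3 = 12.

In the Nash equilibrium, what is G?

∂u_i/∂g_i = α_i − 1, so roommate i contributes w_i if α_i > 1, else 0.
α_i > 1 for i ∈ {1, 2}; NE contributions (16, 9, 0), G = 25.

25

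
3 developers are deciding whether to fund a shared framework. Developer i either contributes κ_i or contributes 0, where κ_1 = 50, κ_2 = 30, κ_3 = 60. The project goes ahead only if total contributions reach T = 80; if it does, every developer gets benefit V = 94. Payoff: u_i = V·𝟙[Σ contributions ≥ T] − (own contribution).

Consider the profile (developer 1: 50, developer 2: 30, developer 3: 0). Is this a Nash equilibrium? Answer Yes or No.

Yes

Total = 80 ≥ 80: provided.
Developer 1 (pledges 50, payoff 44): dropping to 0 → total 30, payoff 0. No gain.
Developer 2 (pledges 30, payoff 64): dropping to 0 → total 50, payoff 0. No gain.
Developer 3 (pledges 0, payoff 94): pledging 60 → total 140, payoff 34. No gain.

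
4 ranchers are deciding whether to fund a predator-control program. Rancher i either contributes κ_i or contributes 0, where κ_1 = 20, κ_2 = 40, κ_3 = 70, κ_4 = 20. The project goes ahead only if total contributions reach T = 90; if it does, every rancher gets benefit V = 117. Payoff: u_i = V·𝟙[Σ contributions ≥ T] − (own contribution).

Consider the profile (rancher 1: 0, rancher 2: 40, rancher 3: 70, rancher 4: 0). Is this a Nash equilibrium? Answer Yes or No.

Total = 110 ≥ 90: provided.
Rancher 1 (pledges 0, payoff 117): pledging 20 → total 130, payoff 97. No gain.
Rancher 2 (pledges 40, payoff 77): dropping to 0 → total 70, payoff 0. No gain.
Rancher 3 (pledges 70, payoff 47): dropping to 0 → total 40, payoff 0. No gain.
Rancher 4 (pledges 0, payoff 117): pledging 20 → total 130, payoff 97. No gain.

Yes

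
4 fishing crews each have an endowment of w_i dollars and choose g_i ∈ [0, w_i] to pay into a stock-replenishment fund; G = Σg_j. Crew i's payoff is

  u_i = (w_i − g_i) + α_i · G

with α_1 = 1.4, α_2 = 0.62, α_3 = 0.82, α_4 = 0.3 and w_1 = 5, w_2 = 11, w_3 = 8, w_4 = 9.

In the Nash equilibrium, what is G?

5

∂u_i/∂g_i = α_i − 1, so crew i contributes w_i if α_i > 1, else 0.
α_i > 1 for i ∈ {1}; NE contributions (5, 0, 0, 0), G = 5.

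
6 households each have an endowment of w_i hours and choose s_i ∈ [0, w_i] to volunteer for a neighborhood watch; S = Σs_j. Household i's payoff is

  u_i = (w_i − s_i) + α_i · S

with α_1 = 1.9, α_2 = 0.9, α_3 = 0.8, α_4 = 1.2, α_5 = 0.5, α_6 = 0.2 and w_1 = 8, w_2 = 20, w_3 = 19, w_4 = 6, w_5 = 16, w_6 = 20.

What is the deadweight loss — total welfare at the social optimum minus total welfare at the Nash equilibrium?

∂u_i/∂s_i = α_i − 1, so household i contributes w_i if α_i > 1, else 0.
α_i > 1 for i ∈ {1, 4}; NE contributions (8, 0, 0, 6, 0, 0), S = 14.
W^NE = Σw_i − S^NE + (Σα_i)·S^NE = 89 + 4.5·14 = 152.
Planner: ∂(Σu_j)/∂s_i = Σα_j − 1 = 4.5 > 0, so everyone contributes w_i; S^SO = 89, W^SO = 89 + 4.5·89 = 489.5.
Deadweight loss = 337.5.

337.5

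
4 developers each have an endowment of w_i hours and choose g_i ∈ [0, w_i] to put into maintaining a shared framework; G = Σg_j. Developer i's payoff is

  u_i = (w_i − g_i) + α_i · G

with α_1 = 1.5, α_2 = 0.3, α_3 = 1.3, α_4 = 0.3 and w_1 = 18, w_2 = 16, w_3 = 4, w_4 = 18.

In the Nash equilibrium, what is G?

∂u_i/∂g_i = α_i − 1, so developer i contributes w_i if α_i > 1, else 0.
α_i > 1 for i ∈ {1, 3}; NE contributions (18, 0, 4, 0), G = 22.

22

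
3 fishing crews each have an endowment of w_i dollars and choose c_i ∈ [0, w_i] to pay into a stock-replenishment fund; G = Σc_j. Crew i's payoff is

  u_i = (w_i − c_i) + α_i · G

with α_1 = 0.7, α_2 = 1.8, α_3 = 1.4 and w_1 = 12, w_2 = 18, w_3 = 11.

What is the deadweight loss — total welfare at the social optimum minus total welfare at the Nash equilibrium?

34.8

∂u_i/∂c_i = α_i − 1, so crew i contributes w_i if α_i > 1, else 0.
α_i > 1 for i ∈ {2, 3}; NE contributions (0, 18, 11), G = 29.
W^NE = Σw_i − G^NE + (Σα_i)·G^NE = 41 + 2.9·29 = 125.1.
Planner: ∂(Σu_j)/∂c_i = Σα_j − 1 = 2.9 > 0, so everyone contributes w_i; G^SO = 41, W^SO = 41 + 2.9·41 = 159.9.
Deadweight loss = 34.8.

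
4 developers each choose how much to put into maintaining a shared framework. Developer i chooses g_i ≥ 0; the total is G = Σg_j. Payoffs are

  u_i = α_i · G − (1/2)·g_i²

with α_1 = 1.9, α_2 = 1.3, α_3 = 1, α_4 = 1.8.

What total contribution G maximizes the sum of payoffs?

Planner FOC: ∂(Σu_j)/∂g_i = (Σα_j) − g_i = 0, so g_i^SO = Σα_j = 6 for every i; G^SO = 24.

24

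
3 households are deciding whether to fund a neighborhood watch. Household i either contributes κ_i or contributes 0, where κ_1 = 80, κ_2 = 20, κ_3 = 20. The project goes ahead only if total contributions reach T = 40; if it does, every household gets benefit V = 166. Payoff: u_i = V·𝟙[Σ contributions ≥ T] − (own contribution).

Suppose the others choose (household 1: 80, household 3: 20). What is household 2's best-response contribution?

0

Others' total = 100 ≥ 40; contributing adds cost 20 for no extra benefit.
Best response: 0.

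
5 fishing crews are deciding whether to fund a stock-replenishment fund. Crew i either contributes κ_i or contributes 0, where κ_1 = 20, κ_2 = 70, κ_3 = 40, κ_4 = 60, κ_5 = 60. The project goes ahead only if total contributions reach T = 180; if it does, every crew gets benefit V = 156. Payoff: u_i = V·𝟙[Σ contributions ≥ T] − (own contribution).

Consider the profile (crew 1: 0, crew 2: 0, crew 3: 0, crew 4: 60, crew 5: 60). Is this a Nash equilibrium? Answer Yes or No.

No

Total = 120 < 180: not provided.
Crew 1 (pledges 0, payoff 0): pledging 20 → total 140, payoff -20. No gain.
Crew 2 (pledges 0, payoff 0): pledging 70 → total 190, payoff 86. Profitable deviation.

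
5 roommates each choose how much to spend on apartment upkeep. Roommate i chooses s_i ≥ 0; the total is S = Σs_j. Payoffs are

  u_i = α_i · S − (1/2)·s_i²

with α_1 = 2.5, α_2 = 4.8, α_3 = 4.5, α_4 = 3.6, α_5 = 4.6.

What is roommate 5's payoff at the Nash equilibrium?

81.42

Roommate i's FOC: ∂u_i/∂s_i = α_i − s_i = 0, so s_i* = α_i.
NE contributions = (2.5, 4.8, 4.5, 3.6, 4.6); S = 20.
u_5 = α_5·S − ½·(s_5)² = 4.6·20 − ½·4.6² = 81.42.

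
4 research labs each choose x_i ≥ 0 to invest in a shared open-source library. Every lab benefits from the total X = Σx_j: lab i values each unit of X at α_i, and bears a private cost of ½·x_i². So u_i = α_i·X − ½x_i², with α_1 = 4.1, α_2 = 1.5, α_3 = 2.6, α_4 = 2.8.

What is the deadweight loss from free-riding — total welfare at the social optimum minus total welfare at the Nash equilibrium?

Lab i's FOC: ∂u_i/∂x_i = α_i − x_i = 0, so x_i* = α_i.
NE contributions = (4.1, 1.5, 2.6, 2.8); X = 11.
W^NE = (Σα)·X − ½Σα_i² = 11² − ½·33.66 = 104.17.
Planner sets x_i = Σα_j = 11 for every i, so X^SO = 4·11 = 44.
W^SO = (Σα)·X^SO − ½·4·(Σα)² = (4/2)·11² = 242.
Deadweight loss = W^SO − W^NE = 137.83.

137.83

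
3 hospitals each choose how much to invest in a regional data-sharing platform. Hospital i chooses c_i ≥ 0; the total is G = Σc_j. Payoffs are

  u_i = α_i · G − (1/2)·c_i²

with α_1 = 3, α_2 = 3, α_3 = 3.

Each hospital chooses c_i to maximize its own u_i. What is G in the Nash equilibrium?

9

Hospital i's FOC: ∂u_i/∂c_i = α_i − c_i = 0, so c_i* = α_i.
NE contributions = (3, 3, 3); G = 9.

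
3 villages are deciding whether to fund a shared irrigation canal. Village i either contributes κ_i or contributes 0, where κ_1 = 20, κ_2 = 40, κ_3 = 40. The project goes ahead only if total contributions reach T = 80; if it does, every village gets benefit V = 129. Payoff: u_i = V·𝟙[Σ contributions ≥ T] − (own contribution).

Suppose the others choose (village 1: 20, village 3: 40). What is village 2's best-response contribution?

40

Others' total = 60. Contributing 40 brings total to 100 ≥ 80: gain V − κ_2 = 89.
Best response: 40.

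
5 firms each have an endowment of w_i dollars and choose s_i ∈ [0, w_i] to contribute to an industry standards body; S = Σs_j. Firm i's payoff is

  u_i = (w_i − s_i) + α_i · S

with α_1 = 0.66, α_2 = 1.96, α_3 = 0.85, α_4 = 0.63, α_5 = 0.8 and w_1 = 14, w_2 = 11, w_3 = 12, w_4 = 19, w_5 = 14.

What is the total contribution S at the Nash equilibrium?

11

∂u_i/∂s_i = α_i − 1, so firm i contributes w_i if α_i > 1, else 0.
α_i > 1 for i ∈ {2}; NE contributions (0, 11, 0, 0, 0), S = 11.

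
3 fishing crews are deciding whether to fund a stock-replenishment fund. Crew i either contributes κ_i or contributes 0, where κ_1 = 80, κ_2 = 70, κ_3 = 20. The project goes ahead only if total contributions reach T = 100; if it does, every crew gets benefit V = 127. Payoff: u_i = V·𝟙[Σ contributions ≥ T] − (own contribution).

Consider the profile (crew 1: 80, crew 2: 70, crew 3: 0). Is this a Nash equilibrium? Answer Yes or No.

Yes

Total = 150 ≥ 100: provided.
Crew 1 (pledges 80, payoff 47): dropping to 0 → total 70, payoff 0. No gain.
Crew 2 (pledges 70, payoff 57): dropping to 0 → total 80, payoff 0. No gain.
Crew 3 (pledges 0, payoff 127): pledging 20 → total 170, payoff 107. No gain.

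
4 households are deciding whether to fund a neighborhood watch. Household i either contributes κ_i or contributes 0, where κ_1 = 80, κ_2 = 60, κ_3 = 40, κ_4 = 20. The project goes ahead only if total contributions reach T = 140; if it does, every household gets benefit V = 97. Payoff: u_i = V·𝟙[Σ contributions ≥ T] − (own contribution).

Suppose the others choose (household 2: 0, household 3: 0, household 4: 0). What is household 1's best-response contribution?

0

Others' total = 0. Even contributing 80 gives 80 < 140: no benefit either way.
Best response: 0.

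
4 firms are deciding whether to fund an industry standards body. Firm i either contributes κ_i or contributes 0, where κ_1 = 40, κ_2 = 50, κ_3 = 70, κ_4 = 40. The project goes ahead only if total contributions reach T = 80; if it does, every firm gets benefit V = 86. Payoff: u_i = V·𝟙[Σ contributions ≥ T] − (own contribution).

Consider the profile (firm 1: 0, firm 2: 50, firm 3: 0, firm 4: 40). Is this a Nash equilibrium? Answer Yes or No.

Yes

Total = 90 ≥ 80: provided.
Firm 1 (pledges 0, payoff 86): pledging 40 → total 130, payoff 46. No gain.
Firm 2 (pledges 50, payoff 36): dropping to 0 → total 40, payoff 0. No gain.
Firm 3 (pledges 0, payoff 86): pledging 70 → total 160, payoff 16. No gain.
Firm 4 (pledges 40, payoff 46): dropping to 0 → total 50, payoff 0. No gain.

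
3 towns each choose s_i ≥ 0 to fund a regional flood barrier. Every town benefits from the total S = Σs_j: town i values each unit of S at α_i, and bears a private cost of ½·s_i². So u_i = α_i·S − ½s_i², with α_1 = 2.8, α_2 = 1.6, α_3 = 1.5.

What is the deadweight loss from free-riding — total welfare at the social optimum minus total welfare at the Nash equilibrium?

Town i's FOC: ∂u_i/∂s_i = α_i − s_i = 0, so s_i* = α_i.
NE contributions = (2.8, 1.6, 1.5); S = 5.9.
W^NE = (Σα)·S − ½Σα_i² = 5.9² − ½·12.65 = 28.485.
Planner sets s_i = Σα_j = 5.9 for every i, so S^SO = 3·5.9 = 17.7.
W^SO = (Σα)·S^SO − ½·3·(Σα)² = (3/2)·5.9² = 52.215.
Deadweight loss = W^SO − W^NE = 23.73.

23.73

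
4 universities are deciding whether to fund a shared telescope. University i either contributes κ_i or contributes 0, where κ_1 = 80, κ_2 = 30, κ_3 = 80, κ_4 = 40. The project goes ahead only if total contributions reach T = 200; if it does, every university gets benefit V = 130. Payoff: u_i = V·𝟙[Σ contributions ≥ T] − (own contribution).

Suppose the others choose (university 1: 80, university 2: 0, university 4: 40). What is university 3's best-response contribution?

80

Others' total = 120. Contributing 80 brings total to 200 ≥ 200: gain V − κ_3 = 50.
Best response: 80.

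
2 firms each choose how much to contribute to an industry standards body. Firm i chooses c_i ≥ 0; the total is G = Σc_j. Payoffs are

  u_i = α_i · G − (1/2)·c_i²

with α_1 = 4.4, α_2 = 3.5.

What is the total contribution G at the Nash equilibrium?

7.9

Firm i's FOC: ∂u_i/∂c_i = α_i − c_i = 0, so c_i* = α_i.
NE contributions = (4.4, 3.5); G = 7.9.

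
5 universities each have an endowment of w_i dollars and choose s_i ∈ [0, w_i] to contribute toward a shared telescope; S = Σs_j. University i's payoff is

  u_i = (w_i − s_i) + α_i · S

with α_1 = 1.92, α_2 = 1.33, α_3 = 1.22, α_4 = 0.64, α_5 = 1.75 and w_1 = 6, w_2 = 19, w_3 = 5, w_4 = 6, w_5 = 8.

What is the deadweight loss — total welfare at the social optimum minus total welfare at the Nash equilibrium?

35.16

∂u_i/∂s_i = α_i − 1, so university i contributes w_i if α_i > 1, else 0.
α_i > 1 for i ∈ {1, 2, 3, 5}; NE contributions (6, 19, 5, 0, 8), S = 38.
W^NE = Σw_i − S^NE + (Σα_i)·S^NE = 44 + 5.86·38 = 266.68.
Planner: ∂(Σu_j)/∂s_i = Σα_j − 1 = 5.86 > 0, so everyone contributes w_i; S^SO = 44, W^SO = 44 + 5.86·44 = 301.84.
Deadweight loss = 35.16.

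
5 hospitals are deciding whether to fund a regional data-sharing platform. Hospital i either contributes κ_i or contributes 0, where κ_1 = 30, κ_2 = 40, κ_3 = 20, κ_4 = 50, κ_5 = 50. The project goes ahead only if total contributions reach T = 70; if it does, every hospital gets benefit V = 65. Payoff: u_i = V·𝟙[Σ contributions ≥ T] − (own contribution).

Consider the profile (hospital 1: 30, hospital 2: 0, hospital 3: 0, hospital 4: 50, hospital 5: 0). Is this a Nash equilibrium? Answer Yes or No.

Total = 80 ≥ 70: provided.
Hospital 1 (pledges 30, payoff 35): dropping to 0 → total 50, payoff 0. No gain.
Hospital 2 (pledges 0, payoff 65): pledging 40 → total 120, payoff 25. No gain.
Hospital 3 (pledges 0, payoff 65): pledging 20 → total 100, payoff 45. No gain.
Hospital 4 (pledges 50, payoff 15): dropping to 0 → total 30, payoff 0. No gain.
Hospital 5 (pledges 0, payoff 65): pledging 50 → total 130, payoff 15. No gain.

Yes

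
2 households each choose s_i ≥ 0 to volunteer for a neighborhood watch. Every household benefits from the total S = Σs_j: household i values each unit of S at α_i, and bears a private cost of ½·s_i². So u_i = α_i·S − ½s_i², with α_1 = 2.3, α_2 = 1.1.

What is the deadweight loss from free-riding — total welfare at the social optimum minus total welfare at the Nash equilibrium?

Household i's FOC: ∂u_i/∂s_i = α_i − s_i = 0, so s_i* = α_i.
NE contributions = (2.3, 1.1); S = 3.4.
W^NE = (Σα)·S − ½Σα_i² = 3.4² − ½·6.5 = 8.31.
Planner sets s_i = Σα_j = 3.4 for every i, so S^SO = 2·3.4 = 6.8.
W^SO = (Σα)·S^SO − ½·2·(Σα)² = (2/2)·3.4² = 11.56.
Deadweight loss = W^SO − W^NE = 3.25.

3.25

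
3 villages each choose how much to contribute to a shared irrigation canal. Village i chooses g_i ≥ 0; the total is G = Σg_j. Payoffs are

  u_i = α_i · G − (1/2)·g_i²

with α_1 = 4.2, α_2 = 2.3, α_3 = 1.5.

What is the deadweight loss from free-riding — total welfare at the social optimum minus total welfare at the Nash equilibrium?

Village i's FOC: ∂u_i/∂g_i = α_i − g_i = 0, so g_i* = α_i.
NE contributions = (4.2, 2.3, 1.5); G = 8.
W^NE = (Σα)·G − ½Σα_i² = 8² − ½·25.18 = 51.41.
Planner sets g_i = Σα_j = 8 for every i, so G^SO = 3·8 = 24.
W^SO = (Σα)·G^SO − ½·3·(Σα)² = (3/2)·8² = 96.
Deadweight loss = W^SO − W^NE = 44.59.

44.59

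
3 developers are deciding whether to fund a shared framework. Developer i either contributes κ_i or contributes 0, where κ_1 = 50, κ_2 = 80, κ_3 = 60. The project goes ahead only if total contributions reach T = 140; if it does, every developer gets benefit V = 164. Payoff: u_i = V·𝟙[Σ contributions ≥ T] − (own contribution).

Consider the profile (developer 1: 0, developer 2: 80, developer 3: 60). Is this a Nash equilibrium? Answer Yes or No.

Total = 140 ≥ 140: provided.
Developer 1 (pledges 0, payoff 164): pledging 50 → total 190, payoff 114. No gain.
Developer 2 (pledges 80, payoff 84): dropping to 0 → total 60, payoff 0. No gain.
Developer 3 (pledges 60, payoff 104): dropping to 0 → total 80, payoff 0. No gain.

Yes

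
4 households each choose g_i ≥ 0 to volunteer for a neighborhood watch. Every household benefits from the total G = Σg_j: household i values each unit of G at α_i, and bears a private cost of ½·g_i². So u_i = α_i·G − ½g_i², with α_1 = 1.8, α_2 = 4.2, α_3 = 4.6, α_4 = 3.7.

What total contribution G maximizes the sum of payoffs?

Planner FOC: ∂(Σu_j)/∂g_i = (Σα_j) − g_i = 0, so g_i^SO = Σα_j = 14.3 for every i; G^SO = 57.2.

57.2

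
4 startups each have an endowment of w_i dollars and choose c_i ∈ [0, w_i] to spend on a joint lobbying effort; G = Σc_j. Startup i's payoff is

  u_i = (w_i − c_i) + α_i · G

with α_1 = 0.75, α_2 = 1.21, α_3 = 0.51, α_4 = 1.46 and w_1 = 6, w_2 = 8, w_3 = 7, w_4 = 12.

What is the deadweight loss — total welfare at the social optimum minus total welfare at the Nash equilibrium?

38.09

∂u_i/∂c_i = α_i − 1, so startup i contributes w_i if α_i > 1, else 0.
α_i > 1 for i ∈ {2, 4}; NE contributions (0, 8, 0, 12), G = 20.
W^NE = Σw_i − G^NE + (Σα_i)·G^NE = 33 + 2.93·20 = 91.6.
Planner: ∂(Σu_j)/∂c_i = Σα_j − 1 = 2.93 > 0, so everyone contributes w_i; G^SO = 33, W^SO = 33 + 2.93·33 = 129.69.
Deadweight loss = 38.09.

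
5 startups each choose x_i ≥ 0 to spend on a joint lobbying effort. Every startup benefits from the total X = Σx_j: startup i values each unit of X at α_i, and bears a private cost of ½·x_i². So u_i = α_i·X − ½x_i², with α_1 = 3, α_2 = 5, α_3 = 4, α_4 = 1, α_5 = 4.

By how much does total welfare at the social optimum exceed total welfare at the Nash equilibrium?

467

Startup i's FOC: ∂u_i/∂x_i = α_i − x_i = 0, so x_i* = α_i.
NE contributions = (3, 5, 4, 1, 4); X = 17.
W^NE = (Σα)·X − ½Σα_i² = 17² − ½·67 = 255.5.
Planner sets x_i = Σα_j = 17 for every i, so X^SO = 5·17 = 85.
W^SO = (Σα)·X^SO − ½·5·(Σα)² = (5/2)·17² = 722.5.
Deadweight loss = W^SO − W^NE = 467.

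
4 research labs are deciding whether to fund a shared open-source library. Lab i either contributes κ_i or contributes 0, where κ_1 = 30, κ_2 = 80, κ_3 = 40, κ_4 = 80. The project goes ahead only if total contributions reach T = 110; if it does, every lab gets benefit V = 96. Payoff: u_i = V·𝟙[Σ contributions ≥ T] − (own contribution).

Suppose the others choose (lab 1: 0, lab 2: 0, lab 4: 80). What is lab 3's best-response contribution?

Others' total = 80. Contributing 40 brings total to 120 ≥ 110: gain V − κ_3 = 56.
Best response: 40.

40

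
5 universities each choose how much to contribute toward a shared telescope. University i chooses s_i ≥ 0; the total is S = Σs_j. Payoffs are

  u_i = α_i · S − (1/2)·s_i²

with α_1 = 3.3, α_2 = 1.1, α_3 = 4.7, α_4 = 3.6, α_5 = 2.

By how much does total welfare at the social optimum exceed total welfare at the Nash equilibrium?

349.71

University i's FOC: ∂u_i/∂s_i = α_i − s_i = 0, so s_i* = α_i.
NE contributions = (3.3, 1.1, 4.7, 3.6, 2); S = 14.7.
W^NE = (Σα)·S − ½Σα_i² = 14.7² − ½·51.15 = 190.515.
Planner sets s_i = Σα_j = 14.7 for every i, so S^SO = 5·14.7 = 73.5.
W^SO = (Σα)·S^SO − ½·5·(Σα)² = (5/2)·14.7² = 540.225.
Deadweight loss = W^SO − W^NE = 349.71.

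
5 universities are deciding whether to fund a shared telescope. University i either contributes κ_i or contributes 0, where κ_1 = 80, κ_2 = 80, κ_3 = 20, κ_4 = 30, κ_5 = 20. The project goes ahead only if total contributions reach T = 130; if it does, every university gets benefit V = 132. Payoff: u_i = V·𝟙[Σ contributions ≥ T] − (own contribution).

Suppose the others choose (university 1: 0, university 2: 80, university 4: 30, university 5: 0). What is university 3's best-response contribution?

Others' total = 110. Contributing 20 brings total to 130 ≥ 130: gain V − κ_3 = 112.
Best response: 20.

20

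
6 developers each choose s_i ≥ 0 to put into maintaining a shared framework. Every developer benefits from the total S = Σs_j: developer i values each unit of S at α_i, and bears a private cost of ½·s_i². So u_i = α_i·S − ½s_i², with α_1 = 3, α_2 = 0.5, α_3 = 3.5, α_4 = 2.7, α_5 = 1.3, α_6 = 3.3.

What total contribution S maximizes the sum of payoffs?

Planner FOC: ∂(Σu_j)/∂s_i = (Σα_j) − s_i = 0, so s_i^SO = Σα_j = 14.3 for every i; S^SO = 85.8.

85.8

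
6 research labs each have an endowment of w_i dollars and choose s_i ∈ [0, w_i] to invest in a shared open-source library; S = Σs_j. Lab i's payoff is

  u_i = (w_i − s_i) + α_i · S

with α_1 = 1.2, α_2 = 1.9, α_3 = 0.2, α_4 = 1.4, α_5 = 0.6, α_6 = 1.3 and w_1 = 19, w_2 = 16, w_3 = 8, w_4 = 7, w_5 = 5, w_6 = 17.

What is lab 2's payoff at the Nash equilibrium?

112.1

∂u_i/∂s_i = α_i − 1, so lab i contributes w_i if α_i > 1, else 0.
α_i > 1 for i ∈ {1, 2, 4, 6}; NE contributions (19, 16, 0, 7, 0, 17), S = 59.
u_2 = (16 − 16) + 1.9·59 = 112.1.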